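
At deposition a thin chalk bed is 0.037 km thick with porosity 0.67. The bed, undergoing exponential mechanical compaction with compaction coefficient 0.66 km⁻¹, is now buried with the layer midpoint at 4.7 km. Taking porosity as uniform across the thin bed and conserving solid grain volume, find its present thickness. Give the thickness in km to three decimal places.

Porosity at 4.7 km: n = 0.67·exp(−0.66×4.7) = 0.0301
Solid-volume conservation: h(1−n) = h₀(1−n₀) ⇒ h = h₀·(1−n₀)/(1−n)
h = 0.037 × (1 − 0.67)/(1 − 0.0301) = 0.037 × 0.3402 = 0.0126 km

0.013 km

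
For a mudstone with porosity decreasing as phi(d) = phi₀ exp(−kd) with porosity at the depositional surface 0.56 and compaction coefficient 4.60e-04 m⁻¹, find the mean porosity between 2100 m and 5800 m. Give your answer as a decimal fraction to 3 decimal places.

0.102

Working in km (1 km = 1000 m; k in km⁻¹ = k in m⁻¹ × 1000):
⟨phi⟩ = (1/(d₂−d₁)) ∫ phi₀ e^(−kd) dd = phi₀·(e^(−k·d₁) − e^(−k·d₂)) / (k·(d₂−d₁))
e^(−0.46×2.1) = 0.3806; e^(−0.46×5.8) = 0.0694
⟨phi⟩ = 0.56 × (0.3806 − 0.0694) / (0.46 × 3.7) = 0.56 × 0.1829 = 0.1024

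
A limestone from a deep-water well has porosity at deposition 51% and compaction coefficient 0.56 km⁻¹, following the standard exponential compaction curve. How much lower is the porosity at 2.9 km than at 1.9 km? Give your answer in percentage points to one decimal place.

7.5 percentage points

φ(1.9) = 0.51·e^(−0.56×1.9) = 0.1760
φ(2.9) = 0.51·e^(−0.56×2.9) = 0.1005
Δφ = 0.1760 − 0.1005 = 0.0755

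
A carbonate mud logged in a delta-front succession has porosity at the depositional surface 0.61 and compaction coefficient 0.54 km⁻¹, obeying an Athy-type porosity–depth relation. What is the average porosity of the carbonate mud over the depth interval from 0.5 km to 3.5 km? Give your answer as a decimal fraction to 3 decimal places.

⟨phi⟩ = (1/(Z₂−Z₁)) ∫ phi₀ e^(−cZ) dZ = phi₀·(e^(−c·Z₁) − e^(−c·Z₂)) / (c·(Z₂−Z₁))
e^(−0.54×0.5) = 0.7634; e^(−0.54×3.5) = 0.1511
⟨phi⟩ = 0.61 × (0.7634 − 0.1511) / (0.54 × 3) = 0.61 × 0.3780 = 0.2306

0.231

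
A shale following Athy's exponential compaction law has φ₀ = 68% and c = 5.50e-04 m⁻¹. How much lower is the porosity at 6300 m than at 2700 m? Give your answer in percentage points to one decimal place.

Working in km (1 km = 1000 m; c in km⁻¹ = c in m⁻¹ × 1000):
φ(2.7) = 0.68·e^(−0.55×2.7) = 0.1540
φ(6.3) = 0.68·e^(−0.55×6.3) = 0.0213
Δφ = 0.1540 − 0.0213 = 0.1328

13.3 percentage points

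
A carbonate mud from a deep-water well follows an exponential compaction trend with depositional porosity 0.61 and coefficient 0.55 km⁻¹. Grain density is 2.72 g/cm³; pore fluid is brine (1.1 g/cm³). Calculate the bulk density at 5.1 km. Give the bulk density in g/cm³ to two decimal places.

2.66 g/cm³

Porosity at depth: phi = 0.61·exp(−0.55×5.1) = 0.61×0.0605 = 0.0369
Bulk density: ρ_b = (1−phi)ρ_g + phi·ρ_f = 0.9631×2.72 + 0.0369×1.1
       = 2.620 + 0.041 = 2.660 g/cm³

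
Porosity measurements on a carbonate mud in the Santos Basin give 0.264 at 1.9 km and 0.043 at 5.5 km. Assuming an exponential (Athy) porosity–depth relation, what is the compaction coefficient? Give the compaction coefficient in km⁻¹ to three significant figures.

Athy: phi(Z) = phi₀ e^(−kZ) ⇒ phi₁/phi₂ = e^{k(Z₂−Z₁)} ⇒ k = ln(phi₁/phi₂)/(Z₂−Z₁)
k = ln(0.264/0.043) / (5.5 − 1.9) = ln(6.14) / 3.6 = 1.8147 / 3.6 = 0.5041 km⁻¹

0.504 km⁻¹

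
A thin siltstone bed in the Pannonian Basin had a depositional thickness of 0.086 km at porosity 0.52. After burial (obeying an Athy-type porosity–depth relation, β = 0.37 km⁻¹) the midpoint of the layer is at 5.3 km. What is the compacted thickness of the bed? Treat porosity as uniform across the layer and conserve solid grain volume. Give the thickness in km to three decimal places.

Porosity at 5.3 km: phi = 0.52·exp(−0.37×5.3) = 0.0732
Solid-volume conservation: h(1−phi) = h₀(1−phi₀) ⇒ h = h₀·(1−phi₀)/(1−phi)
h = 0.086 × (1 − 0.52)/(1 − 0.0732) = 0.086 × 0.5179 = 0.0445 km

0.045 km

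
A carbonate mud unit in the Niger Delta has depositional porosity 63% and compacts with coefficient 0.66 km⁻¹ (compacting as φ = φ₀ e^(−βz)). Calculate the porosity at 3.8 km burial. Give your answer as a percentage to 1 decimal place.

φ = φ₀·exp(−β·z) = 0.63 × exp(−0.66 × 3.8) = 0.63 × exp(−2.508)
  = 0.63 × 0.0814 = 0.0513

5.1%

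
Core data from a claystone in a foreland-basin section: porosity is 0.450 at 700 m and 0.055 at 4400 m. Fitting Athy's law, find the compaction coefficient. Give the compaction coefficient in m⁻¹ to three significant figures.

Working in km (1 km = 1000 m; c in km⁻¹ = c in m⁻¹ × 1000):
Athy: φ(d) = φ₀ e^(−cd) ⇒ φ₁/φ₂ = e^{c(d₂−d₁)} ⇒ c = ln(φ₁/φ₂)/(d₂−d₁)
c = ln(0.45/0.055) / (4.4 − 0.7) = ln(8.182) / 3.7 = 2.1019 / 3.7 = 0.5681 km⁻¹

0.000568 m⁻¹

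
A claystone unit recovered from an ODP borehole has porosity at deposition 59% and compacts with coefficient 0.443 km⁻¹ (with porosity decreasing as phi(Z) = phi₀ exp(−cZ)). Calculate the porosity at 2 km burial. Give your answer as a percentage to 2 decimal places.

24.33%

phi = phi₀·exp(−c·Z) = 0.59 × exp(−0.443 × 2) = 0.59 × exp(−0.886)
  = 0.59 × 0.4123 = 0.2433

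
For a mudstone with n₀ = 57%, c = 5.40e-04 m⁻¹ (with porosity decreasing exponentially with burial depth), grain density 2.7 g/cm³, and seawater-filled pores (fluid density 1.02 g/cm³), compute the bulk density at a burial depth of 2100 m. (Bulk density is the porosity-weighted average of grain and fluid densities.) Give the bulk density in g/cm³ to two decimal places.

2.39 g/cm³

Working in km (1 km = 1000 m; c in km⁻¹ = c in m⁻¹ × 1000):
Porosity at depth: n = 0.57·exp(−0.54×2.1) = 0.57×0.3217 = 0.1834
Bulk density: ρ_b = (1−n)ρ_g + n·ρ_f = 0.8166×2.7 + 0.1834×1.02
       = 2.205 + 0.187 = 2.392 g/cm³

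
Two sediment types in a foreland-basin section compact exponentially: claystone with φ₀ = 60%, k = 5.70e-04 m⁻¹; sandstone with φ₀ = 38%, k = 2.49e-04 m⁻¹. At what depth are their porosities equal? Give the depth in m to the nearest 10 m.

Working in km (1 km = 1000 m; k in km⁻¹ = k in m⁻¹ × 1000):
Set φ₀ₐ e^(−kₐd) = φ₀ᵦ e^(−kᵦd) ⇒ ln(φ₀ₐ/φ₀ᵦ) = (kₐ − kᵦ)·d
d = ln(0.6/0.38) / (0.57 − 0.249) = 0.4568 / 0.321 = 1.423 km

1420 m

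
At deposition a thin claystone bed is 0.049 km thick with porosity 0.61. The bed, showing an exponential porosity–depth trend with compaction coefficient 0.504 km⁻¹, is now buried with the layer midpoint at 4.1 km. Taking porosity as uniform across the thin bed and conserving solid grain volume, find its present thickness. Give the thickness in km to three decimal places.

Porosity at 4.1 km: φ = 0.61·exp(−0.504×4.1) = 0.0773
Solid-volume conservation: h(1−φ) = h₀(1−φ₀) ⇒ h = h₀·(1−φ₀)/(1−φ)
h = 0.049 × (1 − 0.61)/(1 − 0.0773) = 0.049 × 0.4227 = 0.0207 km

0.021 km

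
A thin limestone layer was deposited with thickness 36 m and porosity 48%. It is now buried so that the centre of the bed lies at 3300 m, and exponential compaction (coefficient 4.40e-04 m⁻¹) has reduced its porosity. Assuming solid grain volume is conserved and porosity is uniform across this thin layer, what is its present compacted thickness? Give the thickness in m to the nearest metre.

21 m

Working in km (1 km = 1000 m; β in km⁻¹ = β in m⁻¹ × 1000):
Porosity at 3.3 km: φ = 0.48·exp(−0.44×3.3) = 0.1124
Solid-volume conservation: h(1−φ) = h₀(1−φ₀) ⇒ h = h₀·(1−φ₀)/(1−φ)
h = 0.036 × (1 − 0.48)/(1 − 0.1124) = 0.036 × 0.5858 = 0.0211 km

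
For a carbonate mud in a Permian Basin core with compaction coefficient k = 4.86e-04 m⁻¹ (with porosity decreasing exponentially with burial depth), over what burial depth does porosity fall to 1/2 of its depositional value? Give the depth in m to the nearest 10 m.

Working in km (1 km = 1000 m; k in km⁻¹ = k in m⁻¹ × 1000):
φ/φ₀ = 1/2 ⇒ exp(−k·z) = 1/2 ⇒ z = ln(2) / k
z = 0.6931 / 0.486 = 1.426 km

1430 m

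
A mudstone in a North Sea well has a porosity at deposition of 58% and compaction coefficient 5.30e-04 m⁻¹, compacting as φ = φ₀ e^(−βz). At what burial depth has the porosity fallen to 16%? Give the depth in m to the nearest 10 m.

2430 m

Working in km (1 km = 1000 m; β in km⁻¹ = β in m⁻¹ × 1000):
Invert Athy's law: z = ln(φ₀/φ) / β
z = ln(0.58/0.16) / 0.53 = ln(3.625) / 0.53 = 1.2879 / 0.53 = 2.430 km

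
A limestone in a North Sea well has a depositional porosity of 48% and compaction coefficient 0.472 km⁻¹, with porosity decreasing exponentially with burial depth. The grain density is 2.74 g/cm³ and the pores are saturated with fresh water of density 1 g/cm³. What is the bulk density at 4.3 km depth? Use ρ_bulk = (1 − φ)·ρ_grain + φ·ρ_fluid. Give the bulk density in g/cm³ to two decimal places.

2.63 g/cm³

Porosity at depth: phi = 0.48·exp(−0.472×4.3) = 0.48×0.1314 = 0.0631
Bulk density: ρ_b = (1−phi)ρ_g + phi·ρ_f = 0.9369×2.74 + 0.0631×1
       = 2.567 + 0.063 = 2.630 g/cm³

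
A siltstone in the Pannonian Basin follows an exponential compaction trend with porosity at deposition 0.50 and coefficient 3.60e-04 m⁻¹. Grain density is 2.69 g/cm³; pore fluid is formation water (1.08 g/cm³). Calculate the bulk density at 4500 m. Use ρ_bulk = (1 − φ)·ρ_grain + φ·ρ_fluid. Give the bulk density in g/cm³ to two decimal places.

2.53 g/cm³

Working in km (1 km = 1000 m; k in km⁻¹ = k in m⁻¹ × 1000):
Porosity at depth: phi = 0.5·exp(−0.36×4.5) = 0.5×0.1979 = 0.0989
Bulk density: ρ_b = (1−phi)ρ_g + phi·ρ_f = 0.9011×2.69 + 0.0989×1.08
       = 2.424 + 0.107 = 2.531 g/cm³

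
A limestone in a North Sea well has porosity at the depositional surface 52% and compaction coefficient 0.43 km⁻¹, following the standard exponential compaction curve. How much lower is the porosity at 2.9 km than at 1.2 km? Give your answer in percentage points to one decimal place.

n(1.2) = 0.52·e^(−0.43×1.2) = 0.3104
n(2.9) = 0.52·e^(−0.43×2.9) = 0.1494
Δn = 0.3104 − 0.1494 = 0.1610

16.1 percentage points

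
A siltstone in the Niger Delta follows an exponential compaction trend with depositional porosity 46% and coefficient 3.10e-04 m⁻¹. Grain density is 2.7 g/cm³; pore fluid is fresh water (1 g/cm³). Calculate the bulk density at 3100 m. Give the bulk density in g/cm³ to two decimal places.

2.40 g/cm³

Working in km (1 km = 1000 m; c in km⁻¹ = c in m⁻¹ × 1000):
Porosity at depth: phi = 0.46·exp(−0.31×3.1) = 0.46×0.3825 = 0.1760
Bulk density: ρ_b = (1−phi)ρ_g + phi·ρ_f = 0.8240×2.7 + 0.1760×1
       = 2.225 + 0.176 = 2.401 g/cm³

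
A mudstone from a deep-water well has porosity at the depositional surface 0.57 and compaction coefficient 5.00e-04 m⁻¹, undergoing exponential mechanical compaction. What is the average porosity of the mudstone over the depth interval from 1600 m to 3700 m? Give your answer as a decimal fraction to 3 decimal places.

Working in km (1 km = 1000 m; c in km⁻¹ = c in m⁻¹ × 1000):
⟨n⟩ = (1/(Z₂−Z₁)) ∫ n₀ e^(−cZ) dZ = n₀·(e^(−c·Z₁) − e^(−c·Z₂)) / (c·(Z₂−Z₁))
e^(−0.5×1.6) = 0.4493; e^(−0.5×3.7) = 0.1572
⟨n⟩ = 0.57 × (0.4493 − 0.1572) / (0.5 × 2.1) = 0.57 × 0.2782 = 0.1586

0.159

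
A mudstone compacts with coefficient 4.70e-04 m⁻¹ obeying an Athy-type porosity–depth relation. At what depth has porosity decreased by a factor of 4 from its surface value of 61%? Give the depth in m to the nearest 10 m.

2950 m

Working in km (1 km = 1000 m; k in km⁻¹ = k in m⁻¹ × 1000):
phi/phi₀ = 1/4 ⇒ exp(−k·z) = 1/4 ⇒ z = ln(4) / k
z = 1.3863 / 0.47 = 2.950 km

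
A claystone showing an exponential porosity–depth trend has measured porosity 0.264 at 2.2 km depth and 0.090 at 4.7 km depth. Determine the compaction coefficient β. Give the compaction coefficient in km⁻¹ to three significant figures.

Athy: φ(Z) = φ₀ e^(−βZ) ⇒ φ₁/φ₂ = e^{β(Z₂−Z₁)} ⇒ β = ln(φ₁/φ₂)/(Z₂−Z₁)
β = ln(0.264/0.09) / (4.7 − 2.2) = ln(2.933) / 2.5 = 1.0761 / 2.5 = 0.4305 km⁻¹

0.430 km⁻¹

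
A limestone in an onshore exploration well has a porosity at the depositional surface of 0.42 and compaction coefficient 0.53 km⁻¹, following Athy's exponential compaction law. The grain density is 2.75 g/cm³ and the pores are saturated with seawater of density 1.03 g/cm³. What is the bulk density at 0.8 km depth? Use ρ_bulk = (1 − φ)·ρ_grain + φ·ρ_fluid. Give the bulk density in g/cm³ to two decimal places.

2.28 g/cm³

Porosity at depth: n = 0.42·exp(−0.53×0.8) = 0.42×0.6544 = 0.2749
Bulk density: ρ_b = (1−n)ρ_g + n·ρ_f = 0.7251×2.75 + 0.2749×1.03
       = 1.994 + 0.283 = 2.277 g/cm³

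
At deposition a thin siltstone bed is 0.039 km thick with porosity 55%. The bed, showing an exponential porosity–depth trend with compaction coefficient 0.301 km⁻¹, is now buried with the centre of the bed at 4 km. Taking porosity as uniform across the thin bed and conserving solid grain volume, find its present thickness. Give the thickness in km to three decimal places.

Porosity at 4 km: phi = 0.55·exp(−0.301×4) = 0.1650
Solid-volume conservation: h(1−phi) = h₀(1−phi₀) ⇒ h = h₀·(1−phi₀)/(1−phi)
h = 0.039 × (1 − 0.55)/(1 − 0.1650) = 0.039 × 0.5389 = 0.0210 km

0.021 km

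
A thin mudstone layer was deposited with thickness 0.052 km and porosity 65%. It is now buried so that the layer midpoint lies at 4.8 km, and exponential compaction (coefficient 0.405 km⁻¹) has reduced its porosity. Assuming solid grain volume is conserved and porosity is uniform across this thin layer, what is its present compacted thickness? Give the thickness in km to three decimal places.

0.020 km

Porosity at 4.8 km: n = 0.65·exp(−0.405×4.8) = 0.0930
Solid-volume conservation: h(1−n) = h₀(1−n₀) ⇒ h = h₀·(1−n₀)/(1−n)
h = 0.052 × (1 − 0.65)/(1 − 0.0930) = 0.052 × 0.3859 = 0.0201 km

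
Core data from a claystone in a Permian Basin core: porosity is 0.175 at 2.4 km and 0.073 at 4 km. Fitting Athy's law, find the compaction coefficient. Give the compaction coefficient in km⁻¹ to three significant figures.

0.546 km⁻¹

Athy: φ(Z) = φ₀ e^(−kZ) ⇒ φ₁/φ₂ = e^{k(Z₂−Z₁)} ⇒ k = ln(φ₁/φ₂)/(Z₂−Z₁)
k = ln(0.175/0.073) / (4 − 2.4) = ln(2.397) / 1.6 = 0.8743 / 1.6 = 0.5465 km⁻¹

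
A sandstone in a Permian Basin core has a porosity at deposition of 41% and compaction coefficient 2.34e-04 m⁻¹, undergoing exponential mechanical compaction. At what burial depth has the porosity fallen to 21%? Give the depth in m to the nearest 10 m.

Working in km (1 km = 1000 m; k in km⁻¹ = k in m⁻¹ × 1000):
Invert Athy's law: Z = ln(phi₀/phi) / k
Z = ln(0.41/0.21) / 0.234 = ln(1.952) / 0.234 = 0.6690 / 0.234 = 2.859 km

2860 m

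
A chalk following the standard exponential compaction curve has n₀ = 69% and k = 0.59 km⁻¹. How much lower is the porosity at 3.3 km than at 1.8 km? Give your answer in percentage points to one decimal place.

14.0 percentage points

n(1.8) = 0.69·e^(−0.59×1.8) = 0.2386
n(3.3) = 0.69·e^(−0.59×3.3) = 0.0985
Δn = 0.2386 − 0.0985 = 0.1401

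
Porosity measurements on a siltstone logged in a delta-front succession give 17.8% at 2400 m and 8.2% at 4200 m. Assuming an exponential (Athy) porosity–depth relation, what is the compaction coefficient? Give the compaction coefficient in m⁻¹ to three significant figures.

0.000431 m⁻¹

Working in km (1 km = 1000 m; k in km⁻¹ = k in m⁻¹ × 1000):
Athy: n(z) = n₀ e^(−kz) ⇒ n₁/n₂ = e^{k(z₂−z₁)} ⇒ k = ln(n₁/n₂)/(z₂−z₁)
k = ln(0.178/0.082) / (4.2 − 2.4) = ln(2.171) / 1.8 = 0.7751 / 1.8 = 0.4306 km⁻¹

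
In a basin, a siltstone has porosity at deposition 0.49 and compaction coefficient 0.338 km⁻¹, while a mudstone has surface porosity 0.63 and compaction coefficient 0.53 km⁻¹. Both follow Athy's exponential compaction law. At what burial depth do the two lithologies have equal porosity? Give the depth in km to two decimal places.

Set n₀ₐ e^(−βₐd) = n₀ᵦ e^(−βᵦd) ⇒ ln(n₀ₐ/n₀ᵦ) = (βₐ − βᵦ)·d
d = ln(0.49/0.63) / (0.338 − 0.53) = -0.2513 / -0.192 = 1.309 km

1.31 km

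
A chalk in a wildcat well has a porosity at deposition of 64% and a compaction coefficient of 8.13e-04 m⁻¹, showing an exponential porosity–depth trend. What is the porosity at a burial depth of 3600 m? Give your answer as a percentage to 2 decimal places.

3.43%

Working in km (1 km = 1000 m; c in km⁻¹ = c in m⁻¹ × 1000):
n = n₀·exp(−c·Z) = 0.64 × exp(−0.813 × 3.6) = 0.64 × exp(−2.927)
  = 0.64 × 0.0536 = 0.0343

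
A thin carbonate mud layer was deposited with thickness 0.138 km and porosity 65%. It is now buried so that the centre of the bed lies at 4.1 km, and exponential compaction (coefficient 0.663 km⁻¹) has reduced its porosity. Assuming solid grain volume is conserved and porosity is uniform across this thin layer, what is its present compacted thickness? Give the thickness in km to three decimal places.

0.050 km

Porosity at 4.1 km: phi = 0.65·exp(−0.663×4.1) = 0.0429
Solid-volume conservation: h(1−phi) = h₀(1−phi₀) ⇒ h = h₀·(1−phi₀)/(1−phi)
h = 0.138 × (1 − 0.65)/(1 − 0.0429) = 0.138 × 0.3657 = 0.0505 km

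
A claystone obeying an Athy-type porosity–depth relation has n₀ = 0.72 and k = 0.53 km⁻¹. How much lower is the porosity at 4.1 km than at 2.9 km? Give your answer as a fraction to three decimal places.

0.073

n(2.9) = 0.72·e^(−0.53×2.9) = 0.1548
n(4.1) = 0.72·e^(−0.53×4.1) = 0.0820
Δn = 0.1548 − 0.0820 = 0.0729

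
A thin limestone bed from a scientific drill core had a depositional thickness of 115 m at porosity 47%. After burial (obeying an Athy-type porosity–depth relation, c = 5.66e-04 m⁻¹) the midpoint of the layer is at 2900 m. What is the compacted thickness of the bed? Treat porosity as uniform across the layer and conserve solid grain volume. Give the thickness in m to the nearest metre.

67 m

Working in km (1 km = 1000 m; c in km⁻¹ = c in m⁻¹ × 1000):
Porosity at 2.9 km: φ = 0.47·exp(−0.566×2.9) = 0.0910
Solid-volume conservation: h(1−φ) = h₀(1−φ₀) ⇒ h = h₀·(1−φ₀)/(1−φ)
h = 0.115 × (1 − 0.47)/(1 − 0.0910) = 0.115 × 0.5831 = 0.0671 km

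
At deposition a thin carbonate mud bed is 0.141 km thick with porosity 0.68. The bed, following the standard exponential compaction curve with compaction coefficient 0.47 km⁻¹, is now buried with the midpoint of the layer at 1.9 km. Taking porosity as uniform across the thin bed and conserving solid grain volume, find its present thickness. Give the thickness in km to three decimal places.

0.063 km

Porosity at 1.9 km: φ = 0.68·exp(−0.47×1.9) = 0.2784
Solid-volume conservation: h(1−φ) = h₀(1−φ₀) ⇒ h = h₀·(1−φ₀)/(1−φ)
h = 0.141 × (1 − 0.68)/(1 − 0.2784) = 0.141 × 0.4435 = 0.0625 km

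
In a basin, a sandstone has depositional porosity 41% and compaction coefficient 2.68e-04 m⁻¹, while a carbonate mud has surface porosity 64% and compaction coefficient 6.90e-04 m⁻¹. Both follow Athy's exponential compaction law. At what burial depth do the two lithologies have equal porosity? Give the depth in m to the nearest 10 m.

Working in km (1 km = 1000 m; c in km⁻¹ = c in m⁻¹ × 1000):
Set phi₀ₐ e^(−cₐd) = phi₀ᵦ e^(−cᵦd) ⇒ ln(phi₀ₐ/phi₀ᵦ) = (cₐ − cᵦ)·d
d = ln(0.41/0.64) / (0.268 − 0.69) = -0.4453 / -0.422 = 1.055 km

1060 m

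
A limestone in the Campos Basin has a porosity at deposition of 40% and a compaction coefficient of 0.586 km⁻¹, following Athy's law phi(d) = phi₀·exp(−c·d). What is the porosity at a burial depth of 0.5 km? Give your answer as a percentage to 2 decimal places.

phi = phi₀·exp(−c·d) = 0.4 × exp(−0.586 × 0.5) = 0.4 × exp(−0.293)
  = 0.4 × 0.7460 = 0.2984

29.84%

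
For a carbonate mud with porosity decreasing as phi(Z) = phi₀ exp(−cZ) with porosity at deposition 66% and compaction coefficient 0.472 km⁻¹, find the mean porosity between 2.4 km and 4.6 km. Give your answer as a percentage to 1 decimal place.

⟨phi⟩ = (1/(Z₂−Z₁)) ∫ phi₀ e^(−cZ) dZ = phi₀·(e^(−c·Z₁) − e^(−c·Z₂)) / (c·(Z₂−Z₁))
e^(−0.472×2.4) = 0.3221; e^(−0.472×4.6) = 0.1140
⟨phi⟩ = 0.66 × (0.3221 − 0.1140) / (0.472 × 2.2) = 0.66 × 0.2004 = 0.1323

13.2%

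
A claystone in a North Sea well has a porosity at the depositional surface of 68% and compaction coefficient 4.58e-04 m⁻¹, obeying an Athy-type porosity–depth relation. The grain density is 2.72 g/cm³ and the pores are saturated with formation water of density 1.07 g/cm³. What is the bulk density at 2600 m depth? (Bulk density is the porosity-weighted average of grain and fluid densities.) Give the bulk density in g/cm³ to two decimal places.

Working in km (1 km = 1000 m; k in km⁻¹ = k in m⁻¹ × 1000):
Porosity at depth: φ = 0.68·exp(−0.458×2.6) = 0.68×0.3040 = 0.2067
Bulk density: ρ_b = (1−φ)ρ_g + φ·ρ_f = 0.7933×2.72 + 0.2067×1.07
       = 2.158 + 0.221 = 2.379 g/cm³

2.38 g/cm³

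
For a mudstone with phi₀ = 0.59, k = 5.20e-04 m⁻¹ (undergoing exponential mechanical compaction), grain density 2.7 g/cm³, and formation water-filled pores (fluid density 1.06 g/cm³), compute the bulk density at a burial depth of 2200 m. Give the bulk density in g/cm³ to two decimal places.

2.39 g/cm³

Working in km (1 km = 1000 m; k in km⁻¹ = k in m⁻¹ × 1000):
Porosity at depth: phi = 0.59·exp(−0.52×2.2) = 0.59×0.3185 = 0.1879
Bulk density: ρ_b = (1−phi)ρ_g + phi·ρ_f = 0.8121×2.7 + 0.1879×1.06
       = 2.193 + 0.199 = 2.392 g/cm³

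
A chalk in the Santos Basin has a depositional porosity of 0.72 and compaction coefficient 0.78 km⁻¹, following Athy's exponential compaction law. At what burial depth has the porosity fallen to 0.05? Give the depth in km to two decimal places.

Invert Athy's law: z = ln(n₀/n) / k
z = ln(0.72/0.05) / 0.78 = ln(14.4) / 0.78 = 2.6672 / 0.78 = 3.420 km

3.42 km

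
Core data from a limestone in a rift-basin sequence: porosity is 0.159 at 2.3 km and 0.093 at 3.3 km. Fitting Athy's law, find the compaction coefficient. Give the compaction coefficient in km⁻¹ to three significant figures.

Athy: φ(Z) = φ₀ e^(−kZ) ⇒ φ₁/φ₂ = e^{k(Z₂−Z₁)} ⇒ k = ln(φ₁/φ₂)/(Z₂−Z₁)
k = ln(0.159/0.093) / (3.3 − 2.3) = ln(1.71) / 1 = 0.5363 / 1 = 0.5363 km⁻¹

0.536 km⁻¹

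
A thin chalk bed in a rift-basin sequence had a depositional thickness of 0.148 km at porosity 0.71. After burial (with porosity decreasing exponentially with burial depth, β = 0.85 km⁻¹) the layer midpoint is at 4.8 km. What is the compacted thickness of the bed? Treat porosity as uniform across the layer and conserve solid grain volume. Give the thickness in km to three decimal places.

Porosity at 4.8 km: phi = 0.71·exp(−0.85×4.8) = 0.0120
Solid-volume conservation: h(1−phi) = h₀(1−phi₀) ⇒ h = h₀·(1−phi₀)/(1−phi)
h = 0.148 × (1 − 0.71)/(1 − 0.0120) = 0.148 × 0.2935 = 0.0434 km

0.043 km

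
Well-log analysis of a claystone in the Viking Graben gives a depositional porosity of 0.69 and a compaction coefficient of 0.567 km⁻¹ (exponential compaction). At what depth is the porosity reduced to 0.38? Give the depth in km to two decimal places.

1.05 km

Invert Athy's law: Z = ln(φ₀/φ) / c
Z = ln(0.69/0.38) / 0.567 = ln(1.816) / 0.567 = 0.5965 / 0.567 = 1.052 km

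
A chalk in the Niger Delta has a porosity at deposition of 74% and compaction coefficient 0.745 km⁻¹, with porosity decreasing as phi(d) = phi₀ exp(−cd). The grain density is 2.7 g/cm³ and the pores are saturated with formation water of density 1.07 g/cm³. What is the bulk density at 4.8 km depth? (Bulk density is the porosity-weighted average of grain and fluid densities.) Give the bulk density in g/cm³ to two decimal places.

2.67 g/cm³

Porosity at depth: phi = 0.74·exp(−0.745×4.8) = 0.74×0.0280 = 0.0207
Bulk density: ρ_b = (1−phi)ρ_g + phi·ρ_f = 0.9793×2.7 + 0.0207×1.07
       = 2.644 + 0.022 = 2.666 g/cm³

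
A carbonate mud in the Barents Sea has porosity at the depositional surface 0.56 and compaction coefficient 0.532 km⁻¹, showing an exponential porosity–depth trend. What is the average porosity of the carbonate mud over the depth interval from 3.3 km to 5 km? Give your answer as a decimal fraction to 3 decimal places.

0.064

⟨phi⟩ = (1/(z₂−z₁)) ∫ phi₀ e^(−kz) dz = phi₀·(e^(−k·z₁) − e^(−k·z₂)) / (k·(z₂−z₁))
e^(−0.532×3.3) = 0.1728; e^(−0.532×5) = 0.0699
⟨phi⟩ = 0.56 × (0.1728 − 0.0699) / (0.532 × 1.7) = 0.56 × 0.1137 = 0.0637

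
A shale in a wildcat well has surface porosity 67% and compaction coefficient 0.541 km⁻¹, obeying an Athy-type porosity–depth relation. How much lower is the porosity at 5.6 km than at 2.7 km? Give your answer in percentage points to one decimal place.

phi(2.7) = 0.67·e^(−0.541×2.7) = 0.1555
phi(5.6) = 0.67·e^(−0.541×5.6) = 0.0324
Δphi = 0.1555 − 0.0324 = 0.1231

12.3 percentage points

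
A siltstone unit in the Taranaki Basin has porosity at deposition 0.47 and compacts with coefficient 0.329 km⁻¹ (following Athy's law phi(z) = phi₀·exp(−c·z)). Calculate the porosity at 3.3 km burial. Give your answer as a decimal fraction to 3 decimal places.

0.159

phi = phi₀·exp(−c·z) = 0.47 × exp(−0.329 × 3.3) = 0.47 × exp(−1.086)
  = 0.47 × 0.3377 = 0.1587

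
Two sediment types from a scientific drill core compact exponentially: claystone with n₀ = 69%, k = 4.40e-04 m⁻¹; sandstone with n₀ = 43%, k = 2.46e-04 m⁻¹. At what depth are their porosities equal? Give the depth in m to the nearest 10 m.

Working in km (1 km = 1000 m; k in km⁻¹ = k in m⁻¹ × 1000):
Set n₀ₐ e^(−kₐZ) = n₀ᵦ e^(−kᵦZ) ⇒ ln(n₀ₐ/n₀ᵦ) = (kₐ − kᵦ)·Z
Z = ln(0.69/0.43) / (0.44 − 0.246) = 0.4729 / 0.194 = 2.438 km

2440 m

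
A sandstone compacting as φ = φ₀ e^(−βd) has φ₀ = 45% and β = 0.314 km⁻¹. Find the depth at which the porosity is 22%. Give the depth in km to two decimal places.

Invert Athy's law: d = ln(φ₀/φ) / β
d = ln(0.45/0.22) / 0.314 = ln(2.045) / 0.314 = 0.7156 / 0.314 = 2.279 km

2.28 km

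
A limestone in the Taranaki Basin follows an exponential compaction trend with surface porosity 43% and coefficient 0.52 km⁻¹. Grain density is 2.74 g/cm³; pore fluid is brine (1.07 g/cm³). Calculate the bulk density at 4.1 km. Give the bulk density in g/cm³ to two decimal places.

2.65 g/cm³

Porosity at depth: φ = 0.43·exp(−0.52×4.1) = 0.43×0.1186 = 0.0510
Bulk density: ρ_b = (1−φ)ρ_g + φ·ρ_f = 0.9490×2.74 + 0.0510×1.07
       = 2.600 + 0.055 = 2.655 g/cm³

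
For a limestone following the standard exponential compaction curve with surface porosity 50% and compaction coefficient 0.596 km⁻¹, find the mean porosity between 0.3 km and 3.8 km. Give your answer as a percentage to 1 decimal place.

17.6%

⟨n⟩ = (1/(d₂−d₁)) ∫ n₀ e^(−βd) dd = n₀·(e^(−β·d₁) − e^(−β·d₂)) / (β·(d₂−d₁))
e^(−0.596×0.3) = 0.8363; e^(−0.596×3.8) = 0.1039
⟨n⟩ = 0.5 × (0.8363 − 0.1039) / (0.596 × 3.5) = 0.5 × 0.3511 = 0.1756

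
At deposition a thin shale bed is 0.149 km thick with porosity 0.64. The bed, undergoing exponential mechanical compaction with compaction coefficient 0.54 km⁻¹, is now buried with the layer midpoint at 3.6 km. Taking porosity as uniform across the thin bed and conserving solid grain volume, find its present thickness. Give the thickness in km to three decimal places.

Porosity at 3.6 km: phi = 0.64·exp(−0.54×3.6) = 0.0916
Solid-volume conservation: h(1−phi) = h₀(1−phi₀) ⇒ h = h₀·(1−phi₀)/(1−phi)
h = 0.149 × (1 − 0.64)/(1 − 0.0916) = 0.149 × 0.3963 = 0.0590 km

0.059 km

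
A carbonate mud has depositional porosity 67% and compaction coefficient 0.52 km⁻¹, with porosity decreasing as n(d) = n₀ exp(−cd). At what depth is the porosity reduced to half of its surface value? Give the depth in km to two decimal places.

n/n₀ = 1/2 ⇒ exp(−c·d) = 1/2 ⇒ d = ln(2) / c
d = 0.6931 / 0.52 = 1.333 km

1.33 km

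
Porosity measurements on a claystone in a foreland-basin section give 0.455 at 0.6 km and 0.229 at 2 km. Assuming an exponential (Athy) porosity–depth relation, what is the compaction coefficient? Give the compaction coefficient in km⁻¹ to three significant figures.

0.490 km⁻¹

Athy: n(d) = n₀ e^(−βd) ⇒ n₁/n₂ = e^{β(d₂−d₁)} ⇒ β = ln(n₁/n₂)/(d₂−d₁)
β = ln(0.455/0.229) / (2 − 0.6) = ln(1.987) / 1.4 = 0.6866 / 1.4 = 0.4904 km⁻¹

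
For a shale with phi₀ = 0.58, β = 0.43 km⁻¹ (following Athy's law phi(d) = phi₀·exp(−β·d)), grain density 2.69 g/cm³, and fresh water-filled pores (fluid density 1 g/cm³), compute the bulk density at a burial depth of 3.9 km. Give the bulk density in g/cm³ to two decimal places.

Porosity at depth: phi = 0.58·exp(−0.43×3.9) = 0.58×0.1869 = 0.1084
Bulk density: ρ_b = (1−phi)ρ_g + phi·ρ_f = 0.8916×2.69 + 0.1084×1
       = 2.398 + 0.108 = 2.507 g/cm³

2.51 g/cm³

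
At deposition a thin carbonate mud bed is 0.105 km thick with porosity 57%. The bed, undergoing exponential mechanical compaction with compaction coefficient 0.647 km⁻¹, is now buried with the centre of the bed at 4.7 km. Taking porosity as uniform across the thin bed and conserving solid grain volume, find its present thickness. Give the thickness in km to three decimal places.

Porosity at 4.7 km: phi = 0.57·exp(−0.647×4.7) = 0.0272
Solid-volume conservation: h(1−phi) = h₀(1−phi₀) ⇒ h = h₀·(1−phi₀)/(1−phi)
h = 0.105 × (1 − 0.57)/(1 − 0.0272) = 0.105 × 0.4420 = 0.0464 km

0.046 km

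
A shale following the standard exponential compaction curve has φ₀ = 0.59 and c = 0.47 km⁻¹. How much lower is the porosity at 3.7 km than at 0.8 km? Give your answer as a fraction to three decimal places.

0.301

φ(0.8) = 0.59·e^(−0.47×0.8) = 0.4051
φ(3.7) = 0.59·e^(−0.47×3.7) = 0.1037
Δφ = 0.4051 − 0.1037 = 0.3014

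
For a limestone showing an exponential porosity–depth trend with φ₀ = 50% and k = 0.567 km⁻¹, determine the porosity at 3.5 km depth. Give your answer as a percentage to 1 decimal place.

6.9%

φ = φ₀·exp(−k·Z) = 0.5 × exp(−0.567 × 3.5) = 0.5 × exp(−1.984)
  = 0.5 × 0.1374 = 0.0687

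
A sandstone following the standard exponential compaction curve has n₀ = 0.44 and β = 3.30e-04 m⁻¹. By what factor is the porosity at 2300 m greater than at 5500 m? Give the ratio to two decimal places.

2.87

Working in km (1 km = 1000 m; β in km⁻¹ = β in m⁻¹ × 1000):
n(d₁)/n(d₂) = e^(−β·d₁)/e^(−β·d₂) = e^{β(d₂−d₁)}
= exp(0.33 × 3.2) = exp(1.056) = 2.8748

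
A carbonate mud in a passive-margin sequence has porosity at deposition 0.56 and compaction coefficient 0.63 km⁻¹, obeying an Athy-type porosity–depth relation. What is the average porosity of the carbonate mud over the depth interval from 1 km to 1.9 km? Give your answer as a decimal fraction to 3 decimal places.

⟨φ⟩ = (1/(Z₂−Z₁)) ∫ φ₀ e^(−cZ) dZ = φ₀·(e^(−c·Z₁) − e^(−c·Z₂)) / (c·(Z₂−Z₁))
e^(−0.63×1) = 0.5326; e^(−0.63×1.9) = 0.3021
⟨φ⟩ = 0.56 × (0.5326 − 0.3021) / (0.63 × 0.9) = 0.56 × 0.4065 = 0.2276

0.228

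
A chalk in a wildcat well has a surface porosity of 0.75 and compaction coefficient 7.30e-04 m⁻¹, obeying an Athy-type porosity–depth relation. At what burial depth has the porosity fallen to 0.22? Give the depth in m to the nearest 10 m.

1680 m

Working in km (1 km = 1000 m; k in km⁻¹ = k in m⁻¹ × 1000):
Invert Athy's law: d = ln(φ₀/φ) / k
d = ln(0.75/0.22) / 0.73 = ln(3.409) / 0.73 = 1.2264 / 0.73 = 1.680 km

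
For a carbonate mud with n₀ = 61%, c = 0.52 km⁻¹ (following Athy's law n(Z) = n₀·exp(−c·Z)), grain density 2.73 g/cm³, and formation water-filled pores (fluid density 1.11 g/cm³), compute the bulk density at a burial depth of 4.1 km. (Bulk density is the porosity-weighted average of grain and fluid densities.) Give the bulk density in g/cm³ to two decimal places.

2.61 g/cm³

Porosity at depth: n = 0.61·exp(−0.52×4.1) = 0.61×0.1186 = 0.0723
Bulk density: ρ_b = (1−n)ρ_g + n·ρ_f = 0.9277×2.73 + 0.0723×1.11
       = 2.532 + 0.080 = 2.613 g/cm³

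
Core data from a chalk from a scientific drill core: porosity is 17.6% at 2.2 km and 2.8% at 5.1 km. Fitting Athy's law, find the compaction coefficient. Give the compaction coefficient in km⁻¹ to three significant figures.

Athy: n(Z) = n₀ e^(−kZ) ⇒ n₁/n₂ = e^{k(Z₂−Z₁)} ⇒ k = ln(n₁/n₂)/(Z₂−Z₁)
k = ln(0.176/0.028) / (5.1 − 2.2) = ln(6.286) / 2.9 = 1.8383 / 2.9 = 0.6339 km⁻¹

0.634 km⁻¹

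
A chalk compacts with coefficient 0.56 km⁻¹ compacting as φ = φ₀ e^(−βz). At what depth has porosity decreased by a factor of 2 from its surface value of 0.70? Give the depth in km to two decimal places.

1.24 km

φ/φ₀ = 1/2 ⇒ exp(−β·z) = 1/2 ⇒ z = ln(2) / β
z = 0.6931 / 0.56 = 1.238 km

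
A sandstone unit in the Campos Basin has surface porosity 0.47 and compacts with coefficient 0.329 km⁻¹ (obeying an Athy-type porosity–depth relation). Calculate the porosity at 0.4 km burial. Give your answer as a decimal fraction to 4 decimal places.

0.4120

phi = phi₀·exp(−k·Z) = 0.47 × exp(−0.329 × 0.4) = 0.47 × exp(−0.1316)
  = 0.47 × 0.8767 = 0.4120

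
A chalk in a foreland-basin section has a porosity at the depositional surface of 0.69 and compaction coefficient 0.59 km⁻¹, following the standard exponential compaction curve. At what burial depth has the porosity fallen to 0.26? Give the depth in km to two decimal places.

1.65 km

Invert Athy's law: d = ln(n₀/n) / c
d = ln(0.69/0.26) / 0.59 = ln(2.654) / 0.59 = 0.9760 / 0.59 = 1.654 km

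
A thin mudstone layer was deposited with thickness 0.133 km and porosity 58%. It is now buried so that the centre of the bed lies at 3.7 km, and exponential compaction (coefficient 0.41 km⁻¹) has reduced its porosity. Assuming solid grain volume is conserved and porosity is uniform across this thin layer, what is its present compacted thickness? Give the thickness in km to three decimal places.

0.064 km

Porosity at 3.7 km: phi = 0.58·exp(−0.41×3.7) = 0.1272
Solid-volume conservation: h(1−phi) = h₀(1−phi₀) ⇒ h = h₀·(1−phi₀)/(1−phi)
h = 0.133 × (1 − 0.58)/(1 − 0.1272) = 0.133 × 0.4812 = 0.0640 km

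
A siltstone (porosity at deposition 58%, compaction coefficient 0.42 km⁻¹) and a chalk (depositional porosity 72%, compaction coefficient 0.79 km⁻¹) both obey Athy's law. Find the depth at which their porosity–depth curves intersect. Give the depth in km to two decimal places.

Set phi₀ₐ e^(−cₐZ) = phi₀ᵦ e^(−cᵦZ) ⇒ ln(phi₀ₐ/phi₀ᵦ) = (cₐ − cᵦ)·Z
Z = ln(0.58/0.72) / (0.42 − 0.79) = -0.2162 / -0.37 = 0.584 km

0.58 km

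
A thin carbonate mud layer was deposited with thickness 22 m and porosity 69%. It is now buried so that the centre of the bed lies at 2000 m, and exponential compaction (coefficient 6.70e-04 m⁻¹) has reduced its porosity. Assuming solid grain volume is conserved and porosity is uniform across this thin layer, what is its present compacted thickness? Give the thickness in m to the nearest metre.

8 m

Working in km (1 km = 1000 m; β in km⁻¹ = β in m⁻¹ × 1000):
Porosity at 2 km: phi = 0.69·exp(−0.67×2) = 0.1807
Solid-volume conservation: h(1−phi) = h₀(1−phi₀) ⇒ h = h₀·(1−phi₀)/(1−phi)
h = 0.022 × (1 − 0.69)/(1 − 0.1807) = 0.022 × 0.3784 = 0.0083 km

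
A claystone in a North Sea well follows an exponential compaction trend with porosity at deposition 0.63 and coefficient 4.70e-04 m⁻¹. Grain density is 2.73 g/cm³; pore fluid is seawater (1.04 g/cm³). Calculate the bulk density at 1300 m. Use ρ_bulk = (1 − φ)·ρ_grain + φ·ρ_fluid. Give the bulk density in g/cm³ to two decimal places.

2.15 g/cm³

Working in km (1 km = 1000 m; c in km⁻¹ = c in m⁻¹ × 1000):
Porosity at depth: φ = 0.63·exp(−0.47×1.3) = 0.63×0.5428 = 0.3420
Bulk density: ρ_b = (1−φ)ρ_g + φ·ρ_f = 0.6580×2.73 + 0.3420×1.04
       = 1.796 + 0.356 = 2.152 g/cm³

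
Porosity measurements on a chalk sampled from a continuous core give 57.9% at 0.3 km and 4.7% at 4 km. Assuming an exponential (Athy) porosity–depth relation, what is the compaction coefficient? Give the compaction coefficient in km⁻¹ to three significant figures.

Athy: φ(Z) = φ₀ e^(−kZ) ⇒ φ₁/φ₂ = e^{k(Z₂−Z₁)} ⇒ k = ln(φ₁/φ₂)/(Z₂−Z₁)
k = ln(0.579/0.047) / (4 − 0.3) = ln(12.32) / 3.7 = 2.5112 / 3.7 = 0.6787 km⁻¹

0.679 km⁻¹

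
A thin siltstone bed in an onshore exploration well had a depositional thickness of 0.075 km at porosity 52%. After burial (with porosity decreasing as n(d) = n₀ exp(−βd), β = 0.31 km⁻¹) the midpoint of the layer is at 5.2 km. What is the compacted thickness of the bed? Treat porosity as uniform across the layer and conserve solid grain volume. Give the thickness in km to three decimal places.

0.040 km

Porosity at 5.2 km: n = 0.52·exp(−0.31×5.2) = 0.1037
Solid-volume conservation: h(1−n) = h₀(1−n₀) ⇒ h = h₀·(1−n₀)/(1−n)
h = 0.075 × (1 − 0.52)/(1 − 0.1037) = 0.075 × 0.5356 = 0.0402 km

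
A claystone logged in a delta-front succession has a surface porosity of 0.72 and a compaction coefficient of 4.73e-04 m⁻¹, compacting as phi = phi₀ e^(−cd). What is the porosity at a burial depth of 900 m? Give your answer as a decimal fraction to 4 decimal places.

Working in km (1 km = 1000 m; c in km⁻¹ = c in m⁻¹ × 1000):
phi = phi₀·exp(−c·d) = 0.72 × exp(−0.473 × 0.9) = 0.72 × exp(−0.4257)
  = 0.72 × 0.6533 = 0.4704

0.4704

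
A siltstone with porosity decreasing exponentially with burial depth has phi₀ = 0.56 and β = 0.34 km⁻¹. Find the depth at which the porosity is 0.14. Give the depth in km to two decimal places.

Invert Athy's law: d = ln(phi₀/phi) / β
d = ln(0.56/0.14) / 0.34 = ln(4) / 0.34 = 1.3863 / 0.34 = 4.077 km

4.08 km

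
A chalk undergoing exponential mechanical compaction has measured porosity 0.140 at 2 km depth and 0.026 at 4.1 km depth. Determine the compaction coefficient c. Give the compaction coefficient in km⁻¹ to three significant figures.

Athy: n(z) = n₀ e^(−cz) ⇒ n₁/n₂ = e^{c(z₂−z₁)} ⇒ c = ln(n₁/n₂)/(z₂−z₁)
c = ln(0.14/0.026) / (4.1 − 2) = ln(5.385) / 2.1 = 1.6835 / 2.1 = 0.8017 km⁻¹

0.802 km⁻¹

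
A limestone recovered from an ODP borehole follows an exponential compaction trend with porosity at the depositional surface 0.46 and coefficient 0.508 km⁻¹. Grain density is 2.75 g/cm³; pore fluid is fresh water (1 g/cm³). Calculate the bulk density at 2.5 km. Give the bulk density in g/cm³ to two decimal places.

2.52 g/cm³

Porosity at depth: phi = 0.46·exp(−0.508×2.5) = 0.46×0.2808 = 0.1292
Bulk density: ρ_b = (1−phi)ρ_g + phi·ρ_f = 0.8708×2.75 + 0.1292×1
       = 2.395 + 0.129 = 2.524 g/cm³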